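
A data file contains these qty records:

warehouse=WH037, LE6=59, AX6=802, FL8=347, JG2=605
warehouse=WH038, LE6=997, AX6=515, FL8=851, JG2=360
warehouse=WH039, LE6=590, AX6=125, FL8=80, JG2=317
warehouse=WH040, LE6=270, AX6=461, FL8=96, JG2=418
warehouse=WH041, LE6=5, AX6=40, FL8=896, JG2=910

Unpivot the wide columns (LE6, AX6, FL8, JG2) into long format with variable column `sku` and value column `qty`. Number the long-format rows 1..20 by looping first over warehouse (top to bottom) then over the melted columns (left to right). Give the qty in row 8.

360

20 rows total (5 × 4). Row 8: index ⌊(8-1)/4⌋ = 1 into warehouse → WH038; (8-1) mod 4 = 3 into the melted columns → JG2.
So row 8 is (WH038, JG2, 360); qty = 360.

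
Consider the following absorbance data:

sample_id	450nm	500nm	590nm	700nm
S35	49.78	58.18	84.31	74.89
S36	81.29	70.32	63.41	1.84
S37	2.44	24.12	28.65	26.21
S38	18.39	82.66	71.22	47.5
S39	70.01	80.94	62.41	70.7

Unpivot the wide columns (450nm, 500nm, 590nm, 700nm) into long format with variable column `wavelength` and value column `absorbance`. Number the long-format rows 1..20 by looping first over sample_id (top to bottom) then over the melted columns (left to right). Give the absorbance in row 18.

20 rows total (5 × 4). Row 18: index ⌊(18-1)/4⌋ = 4 into sample_id → S39; (18-1) mod 4 = 1 into the melted columns → 500nm.
So row 18 is (S39, 500nm, 80.94); absorbance = 80.94.

80.94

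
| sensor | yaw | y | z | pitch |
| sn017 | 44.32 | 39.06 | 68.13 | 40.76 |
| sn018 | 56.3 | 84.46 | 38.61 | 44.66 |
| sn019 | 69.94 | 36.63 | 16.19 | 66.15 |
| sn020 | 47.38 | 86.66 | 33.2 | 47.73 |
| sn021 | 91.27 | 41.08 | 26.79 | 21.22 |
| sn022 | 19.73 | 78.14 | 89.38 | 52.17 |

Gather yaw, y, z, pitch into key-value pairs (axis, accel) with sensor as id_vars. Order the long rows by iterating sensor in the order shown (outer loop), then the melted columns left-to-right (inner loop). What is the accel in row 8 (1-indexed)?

24 rows total (6 × 4). Row 8: index ⌊(8-1)/4⌋ = 1 into sensor → sn018; (8-1) mod 4 = 3 into the melted columns → pitch.
So row 8 is (sn018, pitch, 44.66); accel = 44.66.

44.66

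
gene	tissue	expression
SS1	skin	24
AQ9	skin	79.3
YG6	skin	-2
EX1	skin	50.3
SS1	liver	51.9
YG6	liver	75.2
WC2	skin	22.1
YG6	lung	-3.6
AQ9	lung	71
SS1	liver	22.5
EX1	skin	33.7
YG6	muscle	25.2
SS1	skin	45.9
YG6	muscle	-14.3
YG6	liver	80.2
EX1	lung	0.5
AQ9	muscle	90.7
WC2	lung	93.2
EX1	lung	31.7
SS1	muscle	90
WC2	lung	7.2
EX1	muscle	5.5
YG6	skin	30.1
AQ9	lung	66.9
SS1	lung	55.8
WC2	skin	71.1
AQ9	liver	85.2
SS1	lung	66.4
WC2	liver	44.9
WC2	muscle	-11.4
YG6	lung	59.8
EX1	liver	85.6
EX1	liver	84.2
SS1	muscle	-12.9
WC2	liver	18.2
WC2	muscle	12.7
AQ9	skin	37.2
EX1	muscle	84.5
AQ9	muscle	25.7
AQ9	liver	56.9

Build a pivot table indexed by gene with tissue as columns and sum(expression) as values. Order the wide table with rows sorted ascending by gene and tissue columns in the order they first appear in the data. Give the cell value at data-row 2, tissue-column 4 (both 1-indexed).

90

With rows sorted ascending by gene, row 2 is gene=EX1. tissue columns in first-appearance order: skin, liver, lung, muscle; column 4 is muscle.
Long rows with gene=EX1, tissue=muscle: 5.5 + 84.5 = 90.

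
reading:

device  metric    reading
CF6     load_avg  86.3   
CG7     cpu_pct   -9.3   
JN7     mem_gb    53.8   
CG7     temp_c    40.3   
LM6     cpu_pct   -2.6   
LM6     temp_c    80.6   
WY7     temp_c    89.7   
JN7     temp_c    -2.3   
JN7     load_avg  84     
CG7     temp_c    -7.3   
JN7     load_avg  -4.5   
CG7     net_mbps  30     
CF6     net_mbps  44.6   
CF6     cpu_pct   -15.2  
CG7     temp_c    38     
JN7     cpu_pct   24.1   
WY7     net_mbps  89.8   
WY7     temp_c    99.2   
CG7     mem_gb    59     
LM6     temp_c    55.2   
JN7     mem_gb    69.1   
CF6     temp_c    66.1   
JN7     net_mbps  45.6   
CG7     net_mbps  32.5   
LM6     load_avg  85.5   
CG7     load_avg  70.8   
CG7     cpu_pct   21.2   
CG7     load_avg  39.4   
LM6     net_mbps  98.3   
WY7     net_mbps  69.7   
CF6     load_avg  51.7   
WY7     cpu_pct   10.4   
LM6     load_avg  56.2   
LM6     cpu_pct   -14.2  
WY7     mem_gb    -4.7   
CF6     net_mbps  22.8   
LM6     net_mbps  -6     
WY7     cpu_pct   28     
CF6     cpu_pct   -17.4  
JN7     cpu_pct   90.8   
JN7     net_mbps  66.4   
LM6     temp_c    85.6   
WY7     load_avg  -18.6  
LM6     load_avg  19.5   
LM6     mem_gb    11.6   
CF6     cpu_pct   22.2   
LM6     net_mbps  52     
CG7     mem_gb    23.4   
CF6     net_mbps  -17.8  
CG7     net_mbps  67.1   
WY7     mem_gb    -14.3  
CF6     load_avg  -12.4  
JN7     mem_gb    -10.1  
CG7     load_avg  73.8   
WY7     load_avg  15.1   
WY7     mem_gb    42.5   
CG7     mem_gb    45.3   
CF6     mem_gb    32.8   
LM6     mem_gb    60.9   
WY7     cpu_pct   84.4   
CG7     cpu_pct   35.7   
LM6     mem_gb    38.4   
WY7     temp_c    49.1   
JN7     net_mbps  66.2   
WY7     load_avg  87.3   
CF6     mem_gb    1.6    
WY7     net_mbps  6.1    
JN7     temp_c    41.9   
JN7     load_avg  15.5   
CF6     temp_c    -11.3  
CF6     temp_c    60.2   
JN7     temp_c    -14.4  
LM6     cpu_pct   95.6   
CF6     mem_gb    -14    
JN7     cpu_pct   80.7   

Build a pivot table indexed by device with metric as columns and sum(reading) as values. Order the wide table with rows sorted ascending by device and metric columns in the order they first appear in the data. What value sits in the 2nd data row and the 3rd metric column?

With rows sorted ascending by device, row 2 is device=CG7. metric columns in first-appearance order: load_avg, cpu_pct, mem_gb, temp_c, net_mbps; column 3 is mem_gb.
Long rows with device=CG7, metric=mem_gb: 59 + 23.4 + 45.3 = 127.7.

127.7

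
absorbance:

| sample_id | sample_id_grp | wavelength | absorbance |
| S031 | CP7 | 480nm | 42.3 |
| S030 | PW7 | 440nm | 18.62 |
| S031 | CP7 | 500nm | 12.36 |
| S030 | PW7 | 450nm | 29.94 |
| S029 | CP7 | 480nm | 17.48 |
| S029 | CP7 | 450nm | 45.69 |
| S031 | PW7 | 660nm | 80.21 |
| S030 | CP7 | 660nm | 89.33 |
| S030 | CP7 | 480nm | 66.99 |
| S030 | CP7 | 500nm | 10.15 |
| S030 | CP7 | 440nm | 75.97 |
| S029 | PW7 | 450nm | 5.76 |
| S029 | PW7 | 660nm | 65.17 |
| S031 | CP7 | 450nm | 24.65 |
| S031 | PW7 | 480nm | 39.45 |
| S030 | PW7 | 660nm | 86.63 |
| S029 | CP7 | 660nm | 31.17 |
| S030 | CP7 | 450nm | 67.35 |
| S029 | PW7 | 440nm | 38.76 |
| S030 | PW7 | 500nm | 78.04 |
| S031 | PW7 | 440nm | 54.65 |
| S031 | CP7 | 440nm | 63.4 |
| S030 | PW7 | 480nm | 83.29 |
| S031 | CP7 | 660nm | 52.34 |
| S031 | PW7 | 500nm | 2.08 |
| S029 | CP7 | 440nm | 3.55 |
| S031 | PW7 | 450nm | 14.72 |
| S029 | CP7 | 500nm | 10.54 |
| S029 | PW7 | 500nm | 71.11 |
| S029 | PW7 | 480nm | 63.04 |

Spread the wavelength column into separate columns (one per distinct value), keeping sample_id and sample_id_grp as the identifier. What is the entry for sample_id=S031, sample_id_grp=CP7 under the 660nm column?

Wide layout: rows indexed by sample_id and sample_id_grp, columns are the 5 distinct wavelength values (480nm, 440nm, 500nm, 450nm, 660nm).
Cell (sample_id=S031, sample_id_grp=CP7, wavelength=660nm) draws from the long row where sample_id=S031, sample_id_grp=CP7 and wavelength=660nm, which has absorbance=52.34.

52.34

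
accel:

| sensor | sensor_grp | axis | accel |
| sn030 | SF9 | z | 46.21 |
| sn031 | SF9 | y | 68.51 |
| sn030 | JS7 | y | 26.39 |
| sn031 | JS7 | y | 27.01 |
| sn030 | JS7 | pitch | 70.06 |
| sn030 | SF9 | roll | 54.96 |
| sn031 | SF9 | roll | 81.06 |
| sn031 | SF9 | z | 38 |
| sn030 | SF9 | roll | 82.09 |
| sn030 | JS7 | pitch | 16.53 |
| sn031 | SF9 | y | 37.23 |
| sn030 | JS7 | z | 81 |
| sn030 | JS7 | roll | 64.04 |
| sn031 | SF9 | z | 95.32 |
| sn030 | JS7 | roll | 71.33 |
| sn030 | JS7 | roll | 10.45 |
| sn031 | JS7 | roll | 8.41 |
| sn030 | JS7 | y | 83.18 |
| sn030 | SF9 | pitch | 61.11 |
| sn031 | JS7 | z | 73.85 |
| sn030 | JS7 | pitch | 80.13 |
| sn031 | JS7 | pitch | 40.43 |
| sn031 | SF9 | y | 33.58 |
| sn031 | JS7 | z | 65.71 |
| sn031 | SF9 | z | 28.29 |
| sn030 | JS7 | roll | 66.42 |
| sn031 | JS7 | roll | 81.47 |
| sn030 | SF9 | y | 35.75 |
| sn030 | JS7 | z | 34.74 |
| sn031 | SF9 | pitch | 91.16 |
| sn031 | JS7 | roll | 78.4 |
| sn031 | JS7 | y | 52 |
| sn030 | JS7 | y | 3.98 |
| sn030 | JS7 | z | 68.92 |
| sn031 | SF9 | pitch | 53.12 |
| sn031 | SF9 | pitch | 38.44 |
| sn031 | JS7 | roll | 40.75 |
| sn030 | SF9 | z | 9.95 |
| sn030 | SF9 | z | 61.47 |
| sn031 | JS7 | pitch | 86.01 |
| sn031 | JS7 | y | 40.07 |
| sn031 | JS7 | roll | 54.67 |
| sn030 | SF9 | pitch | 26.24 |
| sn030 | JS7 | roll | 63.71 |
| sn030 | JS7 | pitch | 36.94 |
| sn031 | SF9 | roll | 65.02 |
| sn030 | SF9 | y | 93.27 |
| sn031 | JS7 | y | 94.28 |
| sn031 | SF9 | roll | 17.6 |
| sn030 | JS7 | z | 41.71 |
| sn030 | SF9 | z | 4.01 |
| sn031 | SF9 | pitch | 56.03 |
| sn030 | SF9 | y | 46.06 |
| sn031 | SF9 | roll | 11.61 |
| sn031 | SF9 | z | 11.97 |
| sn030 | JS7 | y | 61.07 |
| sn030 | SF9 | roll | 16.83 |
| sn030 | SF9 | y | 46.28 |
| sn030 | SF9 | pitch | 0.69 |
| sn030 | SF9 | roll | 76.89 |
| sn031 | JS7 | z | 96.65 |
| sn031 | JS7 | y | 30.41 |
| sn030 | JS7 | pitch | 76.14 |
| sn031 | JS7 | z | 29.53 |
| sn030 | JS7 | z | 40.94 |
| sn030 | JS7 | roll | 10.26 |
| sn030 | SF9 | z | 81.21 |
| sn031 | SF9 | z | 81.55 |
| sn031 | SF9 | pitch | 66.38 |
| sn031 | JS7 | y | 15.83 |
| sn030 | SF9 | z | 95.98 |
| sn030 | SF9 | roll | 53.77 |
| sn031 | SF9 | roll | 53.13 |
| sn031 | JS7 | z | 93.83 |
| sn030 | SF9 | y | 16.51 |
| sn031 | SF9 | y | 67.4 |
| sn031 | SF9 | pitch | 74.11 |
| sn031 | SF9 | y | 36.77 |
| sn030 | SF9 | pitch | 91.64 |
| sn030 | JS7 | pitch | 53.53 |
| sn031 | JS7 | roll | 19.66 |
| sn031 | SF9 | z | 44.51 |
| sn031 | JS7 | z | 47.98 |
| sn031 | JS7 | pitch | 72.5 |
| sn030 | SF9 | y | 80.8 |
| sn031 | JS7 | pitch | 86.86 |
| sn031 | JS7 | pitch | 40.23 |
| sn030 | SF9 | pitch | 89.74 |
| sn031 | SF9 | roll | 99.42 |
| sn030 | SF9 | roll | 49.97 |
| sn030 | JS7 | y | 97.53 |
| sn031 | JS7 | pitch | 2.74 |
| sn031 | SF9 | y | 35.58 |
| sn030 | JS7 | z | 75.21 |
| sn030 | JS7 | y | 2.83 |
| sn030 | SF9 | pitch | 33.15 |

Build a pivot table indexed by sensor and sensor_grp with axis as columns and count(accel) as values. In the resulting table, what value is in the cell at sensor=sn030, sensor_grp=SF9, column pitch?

6

Rows with sensor=sn030, sensor_grp=SF9 and axis=pitch: accel values are 61.11, 26.24, 0.69, 91.64, 89.74, 33.15.
6 rows match — count = 6.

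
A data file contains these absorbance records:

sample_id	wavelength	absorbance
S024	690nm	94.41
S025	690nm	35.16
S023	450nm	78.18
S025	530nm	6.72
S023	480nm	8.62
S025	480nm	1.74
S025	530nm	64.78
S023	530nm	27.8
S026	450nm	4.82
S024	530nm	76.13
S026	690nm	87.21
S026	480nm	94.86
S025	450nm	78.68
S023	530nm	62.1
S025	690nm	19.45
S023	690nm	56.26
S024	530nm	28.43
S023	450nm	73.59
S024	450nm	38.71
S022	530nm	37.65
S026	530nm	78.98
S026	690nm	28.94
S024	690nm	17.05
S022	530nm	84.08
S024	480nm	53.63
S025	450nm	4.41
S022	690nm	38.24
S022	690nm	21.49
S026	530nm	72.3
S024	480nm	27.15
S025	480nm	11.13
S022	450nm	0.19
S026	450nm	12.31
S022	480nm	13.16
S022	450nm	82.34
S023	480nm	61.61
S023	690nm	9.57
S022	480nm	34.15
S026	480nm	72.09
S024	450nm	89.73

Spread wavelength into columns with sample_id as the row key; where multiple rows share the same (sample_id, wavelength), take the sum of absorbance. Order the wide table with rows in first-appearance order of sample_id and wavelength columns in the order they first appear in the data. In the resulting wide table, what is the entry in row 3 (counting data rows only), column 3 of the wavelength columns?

89.9

With rows in first-appearance order of sample_id, row 3 is sample_id=S023. wavelength columns in first-appearance order: 690nm, 450nm, 530nm, 480nm; column 3 is 530nm.
Long rows with sample_id=S023, wavelength=530nm: 27.8 + 62.1 = 89.9.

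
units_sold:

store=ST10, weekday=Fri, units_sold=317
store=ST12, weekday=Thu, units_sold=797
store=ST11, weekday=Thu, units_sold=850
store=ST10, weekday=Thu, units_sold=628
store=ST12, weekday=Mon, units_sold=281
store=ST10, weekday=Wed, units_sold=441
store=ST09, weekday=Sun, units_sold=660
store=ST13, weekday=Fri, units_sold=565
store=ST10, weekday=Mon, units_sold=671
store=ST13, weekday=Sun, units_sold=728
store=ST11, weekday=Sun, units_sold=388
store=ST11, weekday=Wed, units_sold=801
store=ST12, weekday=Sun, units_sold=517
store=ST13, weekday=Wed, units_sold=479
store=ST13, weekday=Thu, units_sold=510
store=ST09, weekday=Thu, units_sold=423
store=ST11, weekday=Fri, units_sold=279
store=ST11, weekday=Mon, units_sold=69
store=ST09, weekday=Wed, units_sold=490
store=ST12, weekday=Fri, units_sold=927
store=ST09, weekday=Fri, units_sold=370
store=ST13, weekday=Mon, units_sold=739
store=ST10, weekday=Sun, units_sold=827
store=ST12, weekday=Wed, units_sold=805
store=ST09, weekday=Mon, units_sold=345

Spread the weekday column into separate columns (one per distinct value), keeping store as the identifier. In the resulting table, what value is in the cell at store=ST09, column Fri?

370

Wide layout: rows indexed by store, columns are the 5 distinct weekday values (Fri, Thu, Mon, Wed, Sun).
Cell (store=ST09, weekday=Fri) draws from the long row where store=ST09 and weekday=Fri, which has units_sold=370.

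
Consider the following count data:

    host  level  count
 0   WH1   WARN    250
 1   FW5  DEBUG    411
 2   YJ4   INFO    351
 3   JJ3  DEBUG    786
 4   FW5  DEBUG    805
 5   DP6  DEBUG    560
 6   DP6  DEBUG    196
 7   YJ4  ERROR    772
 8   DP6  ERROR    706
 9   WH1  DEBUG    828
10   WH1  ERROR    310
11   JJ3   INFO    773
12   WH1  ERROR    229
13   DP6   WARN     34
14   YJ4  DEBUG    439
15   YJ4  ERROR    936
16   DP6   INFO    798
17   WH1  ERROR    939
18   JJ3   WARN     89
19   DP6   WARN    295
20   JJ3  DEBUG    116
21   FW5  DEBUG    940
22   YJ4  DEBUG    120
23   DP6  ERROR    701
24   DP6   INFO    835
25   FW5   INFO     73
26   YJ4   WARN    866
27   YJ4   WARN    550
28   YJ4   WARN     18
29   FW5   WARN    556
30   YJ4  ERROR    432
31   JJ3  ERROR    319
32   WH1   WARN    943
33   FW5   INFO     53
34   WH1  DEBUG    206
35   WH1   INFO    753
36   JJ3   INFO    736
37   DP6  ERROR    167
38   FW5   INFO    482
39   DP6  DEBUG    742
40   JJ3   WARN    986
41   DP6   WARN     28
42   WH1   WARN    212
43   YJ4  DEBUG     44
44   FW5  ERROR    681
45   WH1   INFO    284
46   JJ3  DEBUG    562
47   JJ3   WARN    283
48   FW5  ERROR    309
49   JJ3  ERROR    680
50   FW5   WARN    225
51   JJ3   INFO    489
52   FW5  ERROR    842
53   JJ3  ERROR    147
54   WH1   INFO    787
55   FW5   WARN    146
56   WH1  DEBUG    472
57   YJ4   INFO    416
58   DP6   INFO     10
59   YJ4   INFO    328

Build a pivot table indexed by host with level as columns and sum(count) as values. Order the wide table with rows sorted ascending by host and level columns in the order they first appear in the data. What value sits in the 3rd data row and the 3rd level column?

With rows sorted ascending by host, row 3 is host=JJ3. level columns in first-appearance order: WARN, DEBUG, INFO, ERROR; column 3 is INFO.
Long rows with host=JJ3, level=INFO: 773 + 736 + 489 = 1998.

1998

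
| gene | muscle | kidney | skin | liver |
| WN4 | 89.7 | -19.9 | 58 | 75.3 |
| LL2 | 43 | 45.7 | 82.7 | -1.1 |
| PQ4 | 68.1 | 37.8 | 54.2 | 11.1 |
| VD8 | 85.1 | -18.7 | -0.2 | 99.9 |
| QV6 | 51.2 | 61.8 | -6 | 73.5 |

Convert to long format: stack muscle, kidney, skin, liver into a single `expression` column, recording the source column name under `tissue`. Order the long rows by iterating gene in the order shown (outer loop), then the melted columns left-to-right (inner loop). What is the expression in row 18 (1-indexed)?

61.8

20 rows total (5 × 4). Row 18: index ⌊(18-1)/4⌋ = 4 into gene → QV6; (18-1) mod 4 = 1 into the melted columns → kidney.
So row 18 is (QV6, kidney, 61.8); expression = 61.8.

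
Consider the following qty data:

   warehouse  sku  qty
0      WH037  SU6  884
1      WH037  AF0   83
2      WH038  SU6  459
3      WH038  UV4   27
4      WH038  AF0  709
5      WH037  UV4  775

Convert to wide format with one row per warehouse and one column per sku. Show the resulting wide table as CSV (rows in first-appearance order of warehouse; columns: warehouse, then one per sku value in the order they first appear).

warehouse,SU6,AF0,UV4
WH037,884,83,775
WH038,459,709,27

Columns: warehouse plus the 3 distinct sku values (SU6, AF0, UV4).
For example, row WH037 column SU6 takes qty=884 from the long row (WH037, SU6).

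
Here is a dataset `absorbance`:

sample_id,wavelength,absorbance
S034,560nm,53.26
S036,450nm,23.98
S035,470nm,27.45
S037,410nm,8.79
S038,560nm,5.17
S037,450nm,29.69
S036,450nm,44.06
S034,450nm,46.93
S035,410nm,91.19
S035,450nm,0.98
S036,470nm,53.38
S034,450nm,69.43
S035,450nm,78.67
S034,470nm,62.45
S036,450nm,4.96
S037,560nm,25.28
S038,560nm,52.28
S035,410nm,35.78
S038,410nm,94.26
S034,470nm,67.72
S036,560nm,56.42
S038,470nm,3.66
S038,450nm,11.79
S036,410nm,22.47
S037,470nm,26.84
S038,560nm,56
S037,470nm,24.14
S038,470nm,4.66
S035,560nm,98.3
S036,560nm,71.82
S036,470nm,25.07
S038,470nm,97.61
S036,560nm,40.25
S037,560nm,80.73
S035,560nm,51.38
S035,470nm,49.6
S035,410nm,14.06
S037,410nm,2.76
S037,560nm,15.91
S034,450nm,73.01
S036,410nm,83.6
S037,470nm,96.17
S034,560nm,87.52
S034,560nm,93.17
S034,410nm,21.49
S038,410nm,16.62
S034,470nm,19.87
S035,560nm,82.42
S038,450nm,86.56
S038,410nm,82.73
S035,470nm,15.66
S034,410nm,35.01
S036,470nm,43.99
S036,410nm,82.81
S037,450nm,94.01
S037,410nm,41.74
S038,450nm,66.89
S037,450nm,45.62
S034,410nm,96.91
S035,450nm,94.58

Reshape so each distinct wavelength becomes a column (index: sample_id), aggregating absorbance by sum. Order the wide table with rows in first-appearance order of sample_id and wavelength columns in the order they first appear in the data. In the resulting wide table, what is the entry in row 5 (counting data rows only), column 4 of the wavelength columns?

193.61

With rows in first-appearance order of sample_id, row 5 is sample_id=S038. wavelength columns in first-appearance order: 560nm, 450nm, 470nm, 410nm; column 4 is 410nm.
Long rows with sample_id=S038, wavelength=410nm: 94.26 + 16.62 + 82.73 = 193.61.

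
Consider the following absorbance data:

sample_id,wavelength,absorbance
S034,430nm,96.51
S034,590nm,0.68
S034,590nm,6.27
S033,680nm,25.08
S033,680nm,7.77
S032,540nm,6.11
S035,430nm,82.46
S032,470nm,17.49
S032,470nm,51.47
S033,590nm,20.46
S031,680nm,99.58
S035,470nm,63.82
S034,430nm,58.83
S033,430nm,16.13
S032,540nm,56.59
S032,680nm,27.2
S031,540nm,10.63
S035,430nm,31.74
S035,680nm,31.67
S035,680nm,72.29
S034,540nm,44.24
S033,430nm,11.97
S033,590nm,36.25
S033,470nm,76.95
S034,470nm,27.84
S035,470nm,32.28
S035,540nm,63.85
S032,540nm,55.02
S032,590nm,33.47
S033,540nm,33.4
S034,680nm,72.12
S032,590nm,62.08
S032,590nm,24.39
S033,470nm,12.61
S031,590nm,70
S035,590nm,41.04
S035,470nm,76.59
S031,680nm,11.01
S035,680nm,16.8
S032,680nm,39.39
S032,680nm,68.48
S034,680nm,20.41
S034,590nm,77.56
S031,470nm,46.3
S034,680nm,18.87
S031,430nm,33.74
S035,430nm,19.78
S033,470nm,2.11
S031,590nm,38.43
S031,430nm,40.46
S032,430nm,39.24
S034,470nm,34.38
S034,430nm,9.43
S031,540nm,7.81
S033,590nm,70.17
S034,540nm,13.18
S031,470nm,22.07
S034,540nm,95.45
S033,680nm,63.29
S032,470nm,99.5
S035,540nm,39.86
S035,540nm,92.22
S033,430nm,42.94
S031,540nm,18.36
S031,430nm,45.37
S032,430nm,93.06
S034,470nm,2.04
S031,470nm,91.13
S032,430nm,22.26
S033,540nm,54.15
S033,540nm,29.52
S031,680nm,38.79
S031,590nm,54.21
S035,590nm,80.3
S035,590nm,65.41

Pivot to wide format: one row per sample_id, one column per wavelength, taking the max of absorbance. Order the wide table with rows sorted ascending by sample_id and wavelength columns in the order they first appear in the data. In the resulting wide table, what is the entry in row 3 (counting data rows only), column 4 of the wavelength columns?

With rows sorted ascending by sample_id, row 3 is sample_id=S033. wavelength columns in first-appearance order: 430nm, 590nm, 680nm, 540nm, 470nm; column 4 is 540nm.
Long rows with sample_id=S033, wavelength=540nm: max(33.4, 54.15, 29.52) = 54.15.

54.15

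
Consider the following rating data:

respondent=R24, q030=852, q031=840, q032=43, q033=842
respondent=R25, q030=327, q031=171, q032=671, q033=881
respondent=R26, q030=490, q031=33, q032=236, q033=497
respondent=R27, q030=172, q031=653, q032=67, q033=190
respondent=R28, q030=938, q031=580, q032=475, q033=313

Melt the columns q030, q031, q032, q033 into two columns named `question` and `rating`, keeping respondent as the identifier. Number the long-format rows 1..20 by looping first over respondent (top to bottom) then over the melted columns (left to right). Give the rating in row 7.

20 rows total (5 × 4). Row 7: index ⌊(7-1)/4⌋ = 1 into respondent → R25; (7-1) mod 4 = 2 into the melted columns → q032.
So row 7 is (R25, q032, 671); rating = 671.

671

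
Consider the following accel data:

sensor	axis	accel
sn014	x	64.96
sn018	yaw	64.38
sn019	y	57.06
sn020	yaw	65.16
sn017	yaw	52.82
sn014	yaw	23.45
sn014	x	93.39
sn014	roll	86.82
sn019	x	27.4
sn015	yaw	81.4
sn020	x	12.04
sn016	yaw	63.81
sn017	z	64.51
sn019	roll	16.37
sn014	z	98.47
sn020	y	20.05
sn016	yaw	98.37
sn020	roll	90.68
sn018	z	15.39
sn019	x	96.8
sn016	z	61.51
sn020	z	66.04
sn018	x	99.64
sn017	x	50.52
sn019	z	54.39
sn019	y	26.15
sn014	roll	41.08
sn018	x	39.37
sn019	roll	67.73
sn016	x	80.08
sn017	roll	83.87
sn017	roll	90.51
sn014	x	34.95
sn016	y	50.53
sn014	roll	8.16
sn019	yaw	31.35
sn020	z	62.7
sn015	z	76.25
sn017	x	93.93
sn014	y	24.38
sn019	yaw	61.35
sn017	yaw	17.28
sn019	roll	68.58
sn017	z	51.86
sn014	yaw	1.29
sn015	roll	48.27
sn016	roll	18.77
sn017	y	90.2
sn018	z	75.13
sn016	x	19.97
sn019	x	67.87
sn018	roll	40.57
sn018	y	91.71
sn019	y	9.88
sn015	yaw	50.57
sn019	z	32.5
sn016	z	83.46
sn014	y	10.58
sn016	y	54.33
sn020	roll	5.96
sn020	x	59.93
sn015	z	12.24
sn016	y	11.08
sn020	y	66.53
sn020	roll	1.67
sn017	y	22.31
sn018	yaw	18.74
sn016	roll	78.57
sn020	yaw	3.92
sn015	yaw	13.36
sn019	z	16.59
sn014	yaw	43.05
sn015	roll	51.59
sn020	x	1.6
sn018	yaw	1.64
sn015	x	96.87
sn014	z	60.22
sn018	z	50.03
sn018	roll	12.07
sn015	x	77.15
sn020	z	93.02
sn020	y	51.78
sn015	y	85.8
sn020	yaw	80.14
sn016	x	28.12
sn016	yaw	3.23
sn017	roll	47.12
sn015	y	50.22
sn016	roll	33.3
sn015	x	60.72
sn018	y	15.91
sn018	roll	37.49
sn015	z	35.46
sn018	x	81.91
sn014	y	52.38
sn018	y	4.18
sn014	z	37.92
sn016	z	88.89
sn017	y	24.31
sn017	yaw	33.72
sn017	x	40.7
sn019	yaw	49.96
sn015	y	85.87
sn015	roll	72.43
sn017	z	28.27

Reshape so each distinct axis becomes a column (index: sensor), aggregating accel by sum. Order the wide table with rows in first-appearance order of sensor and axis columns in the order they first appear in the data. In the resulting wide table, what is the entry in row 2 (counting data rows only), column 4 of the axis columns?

90.13

With rows in first-appearance order of sensor, row 2 is sensor=sn018. axis columns in first-appearance order: x, yaw, y, roll, z; column 4 is roll.
Long rows with sensor=sn018, axis=roll: 40.57 + 12.07 + 37.49 = 90.13.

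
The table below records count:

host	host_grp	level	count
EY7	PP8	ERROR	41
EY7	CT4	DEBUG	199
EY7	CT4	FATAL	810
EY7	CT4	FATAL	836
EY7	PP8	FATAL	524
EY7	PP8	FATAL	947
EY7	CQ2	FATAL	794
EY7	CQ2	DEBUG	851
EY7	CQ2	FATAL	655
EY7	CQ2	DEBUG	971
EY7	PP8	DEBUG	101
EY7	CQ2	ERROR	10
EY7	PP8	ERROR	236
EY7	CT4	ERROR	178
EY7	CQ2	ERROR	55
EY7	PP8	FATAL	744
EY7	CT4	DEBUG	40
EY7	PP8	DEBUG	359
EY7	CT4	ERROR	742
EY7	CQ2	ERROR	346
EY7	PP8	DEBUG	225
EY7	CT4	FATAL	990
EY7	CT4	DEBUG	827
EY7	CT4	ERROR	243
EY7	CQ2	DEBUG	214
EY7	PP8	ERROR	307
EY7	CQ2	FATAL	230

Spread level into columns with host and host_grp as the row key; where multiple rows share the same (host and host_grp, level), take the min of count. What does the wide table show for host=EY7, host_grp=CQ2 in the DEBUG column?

214

Rows with host=EY7, host_grp=CQ2 and level=DEBUG: count values are 851, 971, 214.
min(851, 971, 214) = 214.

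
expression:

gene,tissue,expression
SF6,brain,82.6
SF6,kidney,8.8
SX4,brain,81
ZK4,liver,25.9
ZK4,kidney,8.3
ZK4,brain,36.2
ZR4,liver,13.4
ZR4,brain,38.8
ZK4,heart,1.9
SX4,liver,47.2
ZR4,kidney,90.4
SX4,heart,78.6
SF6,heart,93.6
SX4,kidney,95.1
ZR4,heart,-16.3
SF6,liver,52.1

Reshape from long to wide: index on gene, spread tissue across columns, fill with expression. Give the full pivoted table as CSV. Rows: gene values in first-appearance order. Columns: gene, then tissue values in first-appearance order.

Columns: gene plus the 4 distinct tissue values (brain, kidney, liver, heart).
For example, row SF6 column brain takes expression=82.6 from the long row (SF6, brain).

gene,brain,kidney,liver,heart
SF6,82.6,8.8,52.1,93.6
SX4,81,95.1,47.2,78.6
ZK4,36.2,8.3,25.9,1.9
ZR4,38.8,90.4,13.4,-16.3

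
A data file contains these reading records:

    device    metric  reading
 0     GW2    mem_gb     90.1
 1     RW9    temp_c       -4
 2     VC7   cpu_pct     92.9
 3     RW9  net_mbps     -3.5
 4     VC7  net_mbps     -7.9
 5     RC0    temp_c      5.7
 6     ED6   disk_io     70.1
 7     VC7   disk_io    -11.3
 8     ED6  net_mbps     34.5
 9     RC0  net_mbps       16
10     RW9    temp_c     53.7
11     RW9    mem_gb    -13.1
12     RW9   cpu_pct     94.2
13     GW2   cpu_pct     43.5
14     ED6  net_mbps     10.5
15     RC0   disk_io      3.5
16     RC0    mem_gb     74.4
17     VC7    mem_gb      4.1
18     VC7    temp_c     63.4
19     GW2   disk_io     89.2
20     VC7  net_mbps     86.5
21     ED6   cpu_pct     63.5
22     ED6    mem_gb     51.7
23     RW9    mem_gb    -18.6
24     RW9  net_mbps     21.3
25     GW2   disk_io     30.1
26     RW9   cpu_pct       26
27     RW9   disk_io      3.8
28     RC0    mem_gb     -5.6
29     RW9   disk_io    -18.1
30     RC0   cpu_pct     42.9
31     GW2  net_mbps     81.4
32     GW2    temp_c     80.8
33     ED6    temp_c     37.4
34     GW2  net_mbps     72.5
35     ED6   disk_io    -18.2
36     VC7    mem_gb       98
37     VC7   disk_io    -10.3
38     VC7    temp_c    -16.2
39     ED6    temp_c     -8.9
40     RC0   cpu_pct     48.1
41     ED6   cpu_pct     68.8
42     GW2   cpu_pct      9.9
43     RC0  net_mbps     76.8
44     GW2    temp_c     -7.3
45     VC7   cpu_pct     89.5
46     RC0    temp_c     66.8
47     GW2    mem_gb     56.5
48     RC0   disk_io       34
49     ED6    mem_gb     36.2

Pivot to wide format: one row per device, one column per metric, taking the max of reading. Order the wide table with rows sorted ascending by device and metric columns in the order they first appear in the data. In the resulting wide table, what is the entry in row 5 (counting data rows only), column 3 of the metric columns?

With rows sorted ascending by device, row 5 is device=VC7. metric columns in first-appearance order: mem_gb, temp_c, cpu_pct, net_mbps, disk_io; column 3 is cpu_pct.
Long rows with device=VC7, metric=cpu_pct: max(92.9, 89.5) = 92.9.

92.9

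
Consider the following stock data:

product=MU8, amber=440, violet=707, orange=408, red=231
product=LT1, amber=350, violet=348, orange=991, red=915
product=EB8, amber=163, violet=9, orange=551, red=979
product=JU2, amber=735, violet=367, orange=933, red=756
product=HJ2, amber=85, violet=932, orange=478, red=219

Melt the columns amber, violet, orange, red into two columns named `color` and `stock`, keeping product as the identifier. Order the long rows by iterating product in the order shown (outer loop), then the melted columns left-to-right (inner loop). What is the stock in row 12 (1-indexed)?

979

20 rows total (5 × 4). Row 12: index ⌊(12-1)/4⌋ = 2 into product → EB8; (12-1) mod 4 = 3 into the melted columns → red.
So row 12 is (EB8, red, 979); stock = 979.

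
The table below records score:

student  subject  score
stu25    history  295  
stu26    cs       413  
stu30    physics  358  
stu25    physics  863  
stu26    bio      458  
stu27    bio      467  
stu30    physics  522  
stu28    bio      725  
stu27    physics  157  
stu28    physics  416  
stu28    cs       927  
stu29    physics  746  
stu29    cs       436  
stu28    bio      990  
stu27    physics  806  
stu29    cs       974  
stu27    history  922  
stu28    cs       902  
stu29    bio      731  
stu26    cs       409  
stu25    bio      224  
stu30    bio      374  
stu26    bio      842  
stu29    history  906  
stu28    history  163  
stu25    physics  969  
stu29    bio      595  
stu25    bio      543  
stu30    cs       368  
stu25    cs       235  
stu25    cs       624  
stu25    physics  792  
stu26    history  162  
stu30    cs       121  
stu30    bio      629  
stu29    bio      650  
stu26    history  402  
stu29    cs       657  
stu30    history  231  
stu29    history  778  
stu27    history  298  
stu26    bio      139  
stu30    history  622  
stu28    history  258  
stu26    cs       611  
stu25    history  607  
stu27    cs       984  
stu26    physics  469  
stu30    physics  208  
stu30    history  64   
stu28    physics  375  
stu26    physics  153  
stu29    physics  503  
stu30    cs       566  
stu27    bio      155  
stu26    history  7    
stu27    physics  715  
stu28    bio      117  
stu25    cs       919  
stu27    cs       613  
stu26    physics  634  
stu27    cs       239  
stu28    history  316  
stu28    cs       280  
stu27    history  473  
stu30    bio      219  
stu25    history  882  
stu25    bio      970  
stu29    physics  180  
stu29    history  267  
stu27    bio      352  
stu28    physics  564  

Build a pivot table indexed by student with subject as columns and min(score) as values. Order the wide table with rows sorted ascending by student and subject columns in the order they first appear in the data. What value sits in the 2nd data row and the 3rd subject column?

With rows sorted ascending by student, row 2 is student=stu26. subject columns in first-appearance order: history, cs, physics, bio; column 3 is physics.
Long rows with student=stu26, subject=physics: min(469, 153, 634) = 153.

153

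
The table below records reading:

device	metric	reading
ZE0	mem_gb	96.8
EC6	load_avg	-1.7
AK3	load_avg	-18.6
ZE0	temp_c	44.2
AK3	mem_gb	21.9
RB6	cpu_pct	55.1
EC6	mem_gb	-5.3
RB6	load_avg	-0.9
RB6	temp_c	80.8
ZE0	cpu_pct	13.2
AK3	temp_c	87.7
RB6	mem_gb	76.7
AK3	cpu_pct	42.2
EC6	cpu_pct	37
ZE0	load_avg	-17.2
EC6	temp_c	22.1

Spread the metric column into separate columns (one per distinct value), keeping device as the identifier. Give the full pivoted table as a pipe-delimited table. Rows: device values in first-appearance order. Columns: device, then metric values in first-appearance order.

| device | mem_gb | load_avg | temp_c | cpu_pct |
| ZE0 | 96.8 | -17.2 | 44.2 | 13.2 |
| EC6 | -5.3 | -1.7 | 22.1 | 37 |
| AK3 | 21.9 | -18.6 | 87.7 | 42.2 |
| RB6 | 76.7 | -0.9 | 80.8 | 55.1 |

Columns: device plus the 4 distinct metric values (mem_gb, load_avg, temp_c, cpu_pct).
For example, row ZE0 column mem_gb takes reading=96.8 from the long row (ZE0, mem_gb).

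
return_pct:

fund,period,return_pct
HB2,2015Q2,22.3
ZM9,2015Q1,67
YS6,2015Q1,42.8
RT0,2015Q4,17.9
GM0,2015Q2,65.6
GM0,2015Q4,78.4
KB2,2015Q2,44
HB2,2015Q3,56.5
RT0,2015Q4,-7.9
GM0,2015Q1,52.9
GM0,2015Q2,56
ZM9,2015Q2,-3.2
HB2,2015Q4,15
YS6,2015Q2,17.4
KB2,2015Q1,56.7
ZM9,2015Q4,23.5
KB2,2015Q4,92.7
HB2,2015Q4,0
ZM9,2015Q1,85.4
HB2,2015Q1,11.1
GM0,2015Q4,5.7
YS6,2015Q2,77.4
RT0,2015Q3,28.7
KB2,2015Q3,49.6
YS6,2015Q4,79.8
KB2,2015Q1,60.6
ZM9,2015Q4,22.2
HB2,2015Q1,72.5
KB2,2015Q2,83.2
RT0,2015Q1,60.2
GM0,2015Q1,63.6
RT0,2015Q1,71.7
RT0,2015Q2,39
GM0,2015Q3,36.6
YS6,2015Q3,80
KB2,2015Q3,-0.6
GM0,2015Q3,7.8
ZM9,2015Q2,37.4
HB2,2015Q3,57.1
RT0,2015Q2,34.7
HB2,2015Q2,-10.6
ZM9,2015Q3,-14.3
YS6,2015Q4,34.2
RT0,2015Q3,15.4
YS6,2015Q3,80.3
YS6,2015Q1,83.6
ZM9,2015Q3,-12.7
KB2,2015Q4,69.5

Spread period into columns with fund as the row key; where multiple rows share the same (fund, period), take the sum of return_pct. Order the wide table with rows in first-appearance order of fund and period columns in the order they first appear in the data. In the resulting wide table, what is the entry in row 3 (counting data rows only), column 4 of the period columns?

160.3

With rows in first-appearance order of fund, row 3 is fund=YS6. period columns in first-appearance order: 2015Q2, 2015Q1, 2015Q4, 2015Q3; column 4 is 2015Q3.
Long rows with fund=YS6, period=2015Q3: 80 + 80.3 = 160.3.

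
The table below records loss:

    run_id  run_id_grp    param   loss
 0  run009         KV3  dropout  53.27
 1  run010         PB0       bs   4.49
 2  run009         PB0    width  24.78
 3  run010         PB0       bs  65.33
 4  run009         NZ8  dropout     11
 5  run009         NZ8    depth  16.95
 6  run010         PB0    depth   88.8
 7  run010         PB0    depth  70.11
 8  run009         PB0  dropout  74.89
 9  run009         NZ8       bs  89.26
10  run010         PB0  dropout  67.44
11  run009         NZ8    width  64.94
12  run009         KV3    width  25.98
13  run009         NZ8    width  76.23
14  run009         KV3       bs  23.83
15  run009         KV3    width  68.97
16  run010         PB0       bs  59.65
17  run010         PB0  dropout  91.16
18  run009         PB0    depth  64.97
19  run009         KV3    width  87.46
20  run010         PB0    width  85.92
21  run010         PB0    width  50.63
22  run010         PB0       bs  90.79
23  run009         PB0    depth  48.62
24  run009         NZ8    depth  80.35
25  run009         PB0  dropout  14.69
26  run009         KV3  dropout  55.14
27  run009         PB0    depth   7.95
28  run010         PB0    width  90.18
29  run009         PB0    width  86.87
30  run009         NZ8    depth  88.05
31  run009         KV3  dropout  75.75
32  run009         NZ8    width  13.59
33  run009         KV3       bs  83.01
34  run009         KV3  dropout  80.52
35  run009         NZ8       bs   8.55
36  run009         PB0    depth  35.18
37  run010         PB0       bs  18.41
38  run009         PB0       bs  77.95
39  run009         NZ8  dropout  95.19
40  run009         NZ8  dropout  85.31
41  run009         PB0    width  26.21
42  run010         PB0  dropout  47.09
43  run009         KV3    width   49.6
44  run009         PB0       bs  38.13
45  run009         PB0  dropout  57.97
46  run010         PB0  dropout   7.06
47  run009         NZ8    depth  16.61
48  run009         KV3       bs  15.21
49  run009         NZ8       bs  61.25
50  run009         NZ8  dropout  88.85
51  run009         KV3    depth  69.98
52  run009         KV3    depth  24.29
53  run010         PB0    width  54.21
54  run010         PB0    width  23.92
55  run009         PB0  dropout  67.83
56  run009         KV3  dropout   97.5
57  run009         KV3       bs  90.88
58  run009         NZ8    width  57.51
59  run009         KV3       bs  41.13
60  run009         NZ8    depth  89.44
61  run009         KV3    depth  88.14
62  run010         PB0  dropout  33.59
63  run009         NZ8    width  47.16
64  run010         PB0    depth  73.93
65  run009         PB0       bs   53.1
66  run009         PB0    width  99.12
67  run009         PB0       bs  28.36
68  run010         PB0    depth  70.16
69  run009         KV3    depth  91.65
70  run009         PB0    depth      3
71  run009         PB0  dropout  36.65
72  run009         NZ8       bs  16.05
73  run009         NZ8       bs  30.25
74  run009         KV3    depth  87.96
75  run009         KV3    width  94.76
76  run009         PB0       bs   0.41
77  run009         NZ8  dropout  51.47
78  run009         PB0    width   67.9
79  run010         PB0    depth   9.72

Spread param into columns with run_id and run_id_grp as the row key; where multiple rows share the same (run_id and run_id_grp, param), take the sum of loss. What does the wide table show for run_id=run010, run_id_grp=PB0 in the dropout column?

Rows with run_id=run010, run_id_grp=PB0 and param=dropout: loss values are 67.44, 91.16, 47.09, 7.06, 33.59.
67.44 + 91.16 + 47.09 + 7.06 + 33.59 = 246.34.

246.34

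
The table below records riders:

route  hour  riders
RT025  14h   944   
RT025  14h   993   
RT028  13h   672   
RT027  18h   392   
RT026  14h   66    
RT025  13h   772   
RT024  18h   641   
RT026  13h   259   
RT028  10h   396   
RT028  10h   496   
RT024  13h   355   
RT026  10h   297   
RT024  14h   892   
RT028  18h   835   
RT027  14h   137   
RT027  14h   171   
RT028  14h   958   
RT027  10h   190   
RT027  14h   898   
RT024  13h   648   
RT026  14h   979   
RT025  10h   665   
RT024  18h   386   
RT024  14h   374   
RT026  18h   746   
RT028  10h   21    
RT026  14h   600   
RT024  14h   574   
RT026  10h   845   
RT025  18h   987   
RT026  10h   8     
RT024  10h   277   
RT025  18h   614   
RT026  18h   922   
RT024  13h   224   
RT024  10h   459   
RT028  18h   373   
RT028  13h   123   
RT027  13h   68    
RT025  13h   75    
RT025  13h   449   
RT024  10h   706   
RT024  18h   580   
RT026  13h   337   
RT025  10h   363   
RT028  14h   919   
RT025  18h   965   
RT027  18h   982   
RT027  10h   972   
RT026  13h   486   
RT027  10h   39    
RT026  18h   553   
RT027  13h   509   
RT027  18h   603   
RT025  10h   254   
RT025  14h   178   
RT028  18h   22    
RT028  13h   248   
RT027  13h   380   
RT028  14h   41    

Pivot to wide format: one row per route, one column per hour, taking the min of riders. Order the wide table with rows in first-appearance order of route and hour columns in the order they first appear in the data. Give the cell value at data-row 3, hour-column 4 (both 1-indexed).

39

With rows in first-appearance order of route, row 3 is route=RT027. hour columns in first-appearance order: 14h, 13h, 18h, 10h; column 4 is 10h.
Long rows with route=RT027, hour=10h: min(190, 972, 39) = 39.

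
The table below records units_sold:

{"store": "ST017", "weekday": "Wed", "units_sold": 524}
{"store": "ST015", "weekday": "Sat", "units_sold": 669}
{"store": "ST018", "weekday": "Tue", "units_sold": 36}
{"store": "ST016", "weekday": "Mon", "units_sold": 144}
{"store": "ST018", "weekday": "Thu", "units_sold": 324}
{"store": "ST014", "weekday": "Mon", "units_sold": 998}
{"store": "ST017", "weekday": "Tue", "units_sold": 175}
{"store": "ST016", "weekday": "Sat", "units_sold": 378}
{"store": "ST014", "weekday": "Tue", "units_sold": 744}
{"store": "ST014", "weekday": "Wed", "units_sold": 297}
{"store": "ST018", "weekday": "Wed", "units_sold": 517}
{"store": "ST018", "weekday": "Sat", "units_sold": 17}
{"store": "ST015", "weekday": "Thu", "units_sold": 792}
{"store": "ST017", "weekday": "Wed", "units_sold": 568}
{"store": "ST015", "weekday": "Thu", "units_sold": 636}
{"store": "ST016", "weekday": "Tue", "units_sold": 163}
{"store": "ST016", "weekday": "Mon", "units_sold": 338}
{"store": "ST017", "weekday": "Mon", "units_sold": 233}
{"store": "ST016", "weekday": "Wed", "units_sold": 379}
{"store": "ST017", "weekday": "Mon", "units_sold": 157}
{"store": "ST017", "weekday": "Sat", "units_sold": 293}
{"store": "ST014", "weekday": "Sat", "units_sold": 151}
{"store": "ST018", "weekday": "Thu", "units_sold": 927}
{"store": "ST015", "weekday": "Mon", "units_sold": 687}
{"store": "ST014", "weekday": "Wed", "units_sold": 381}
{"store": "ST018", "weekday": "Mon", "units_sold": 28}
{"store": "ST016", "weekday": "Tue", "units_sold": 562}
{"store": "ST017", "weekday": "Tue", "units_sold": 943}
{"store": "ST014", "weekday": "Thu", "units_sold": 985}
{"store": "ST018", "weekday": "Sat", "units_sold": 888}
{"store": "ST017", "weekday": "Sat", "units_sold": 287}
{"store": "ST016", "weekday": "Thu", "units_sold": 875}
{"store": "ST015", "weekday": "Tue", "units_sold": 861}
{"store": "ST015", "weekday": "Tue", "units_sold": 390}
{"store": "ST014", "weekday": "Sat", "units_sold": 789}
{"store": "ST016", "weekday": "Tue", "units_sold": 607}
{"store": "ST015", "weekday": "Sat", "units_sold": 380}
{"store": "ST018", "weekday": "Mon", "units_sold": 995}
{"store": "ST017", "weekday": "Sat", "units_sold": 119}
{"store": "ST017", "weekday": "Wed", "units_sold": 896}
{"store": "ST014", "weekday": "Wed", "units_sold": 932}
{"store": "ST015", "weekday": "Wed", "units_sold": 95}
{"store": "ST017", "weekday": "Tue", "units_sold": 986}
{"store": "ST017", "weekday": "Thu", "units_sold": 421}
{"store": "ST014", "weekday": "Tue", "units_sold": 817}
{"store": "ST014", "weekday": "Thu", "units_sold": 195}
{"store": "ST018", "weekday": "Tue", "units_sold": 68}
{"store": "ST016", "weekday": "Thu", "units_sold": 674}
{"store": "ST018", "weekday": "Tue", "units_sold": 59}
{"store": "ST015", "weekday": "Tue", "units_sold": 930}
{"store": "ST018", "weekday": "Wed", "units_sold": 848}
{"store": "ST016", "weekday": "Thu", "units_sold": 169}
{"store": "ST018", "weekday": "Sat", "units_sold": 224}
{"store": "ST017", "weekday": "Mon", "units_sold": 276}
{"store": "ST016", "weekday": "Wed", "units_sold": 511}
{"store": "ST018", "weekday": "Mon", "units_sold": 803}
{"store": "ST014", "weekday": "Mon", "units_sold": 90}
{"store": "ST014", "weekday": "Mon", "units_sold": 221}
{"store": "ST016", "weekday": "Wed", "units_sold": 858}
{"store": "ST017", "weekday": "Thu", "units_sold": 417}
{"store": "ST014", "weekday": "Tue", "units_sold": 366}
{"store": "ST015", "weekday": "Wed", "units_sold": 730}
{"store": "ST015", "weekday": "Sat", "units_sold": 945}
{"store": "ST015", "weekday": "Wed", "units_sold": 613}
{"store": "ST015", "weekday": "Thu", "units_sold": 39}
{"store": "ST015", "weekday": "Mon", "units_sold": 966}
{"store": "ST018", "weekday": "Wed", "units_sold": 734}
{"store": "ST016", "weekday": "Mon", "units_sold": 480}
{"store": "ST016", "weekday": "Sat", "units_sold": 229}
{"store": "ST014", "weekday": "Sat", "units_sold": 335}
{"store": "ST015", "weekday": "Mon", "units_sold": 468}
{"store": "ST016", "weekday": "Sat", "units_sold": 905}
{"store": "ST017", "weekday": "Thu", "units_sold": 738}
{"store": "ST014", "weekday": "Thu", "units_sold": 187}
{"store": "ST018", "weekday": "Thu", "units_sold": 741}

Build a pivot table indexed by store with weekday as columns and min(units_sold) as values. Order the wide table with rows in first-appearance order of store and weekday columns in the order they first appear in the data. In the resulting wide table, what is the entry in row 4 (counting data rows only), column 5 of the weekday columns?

169

With rows in first-appearance order of store, row 4 is store=ST016. weekday columns in first-appearance order: Wed, Sat, Tue, Mon, Thu; column 5 is Thu.
Long rows with store=ST016, weekday=Thu: min(875, 674, 169) = 169.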